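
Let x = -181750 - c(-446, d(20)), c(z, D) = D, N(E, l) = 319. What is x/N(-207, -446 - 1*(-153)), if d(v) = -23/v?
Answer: -3634977/6380 ≈ -569.75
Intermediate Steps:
x = -3634977/20 (x = -181750 - (-23)/20 = -181750 - 1*(-23/20) = -181750 + 23/20 = -3634977/20 ≈ -1.8175e+5)
x/N(-207, -446 - 1*(-153)) = -3634977/20/319 = -3634977/20*1/319 = -3634977/6380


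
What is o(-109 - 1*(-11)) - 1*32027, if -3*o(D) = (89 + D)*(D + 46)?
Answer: -32183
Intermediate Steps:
o(D) = -(46 + D)*(89 + D)/3 (o(D) = -(89 + D)*(D + 46)/3 = -(89 + D)*(46 + D)/3 = -(46 + D)*(89 + D)/3)
o(-109 - 1*(-11)) - 1*32027 = (-4094/3 - 45*(-109 - 1*(-11)) - (-109 - 1*(-11))²/3) - 1*32027 = (-4094/3 - 45*(-109 + 11) - (-109 + 11)²/3) - 32027 = (-4094/3 - 45*(-98) - ⅓*(-98)²) - 32027 = (-4094/3 + 4410 - ⅓*9604) - 32027 = (-4094/3 + 4410 - 9604/3) - 32027 = -156 - 32027 = -32183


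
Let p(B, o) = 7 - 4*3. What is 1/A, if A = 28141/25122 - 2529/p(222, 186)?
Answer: 125610/63674243 ≈ 0.0019727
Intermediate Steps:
p(B, o) = -5 (p(B, o) = 7 - 12 = -5)
A = 63674243/125610 (A = 28141/25122 - 2529/(-5) = 28141*(1/25122) - 2529*(-⅕) = 28141/25122 + 2529/5 = 63674243/125610 ≈ 506.92)
1/A = 1/(63674243/125610) = 125610/63674243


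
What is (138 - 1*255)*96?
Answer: -11232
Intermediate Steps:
(138 - 1*255)*96 = (138 - 255)*96 = -117*96 = -11232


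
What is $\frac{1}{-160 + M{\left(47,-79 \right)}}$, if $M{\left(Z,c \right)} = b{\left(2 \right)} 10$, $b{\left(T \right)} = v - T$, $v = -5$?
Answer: $- \frac{1}{230} \approx -0.0043478$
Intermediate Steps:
$b{\left(T \right)} = -5 - T$
$M{\left(Z,c \right)} = -70$ ($M{\left(Z,c \right)} = \left(-5 - 2\right) 10 = \left(-7\right) 10 = -70$)
$\frac{1}{-160 + M{\left(47,-79 \right)}} = \frac{1}{-160 - 70} = \frac{1}{-230} = - \frac{1}{230}$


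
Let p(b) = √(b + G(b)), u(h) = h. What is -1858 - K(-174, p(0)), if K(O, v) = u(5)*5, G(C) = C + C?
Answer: -1883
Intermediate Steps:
G(C) = 2*C
p(b) = √3*√b (p(b) = √(b + 2*b) = √(3*b) = √3*√b)
K(O, v) = 25 (K(O, v) = 5*5 = 25)
-1858 - K(-174, p(0)) = -1858 - 1*25 = -1858 - 25 = -1883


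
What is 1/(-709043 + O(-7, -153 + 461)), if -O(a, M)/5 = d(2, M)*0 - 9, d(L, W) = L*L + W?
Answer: -1/708998 ≈ -1.4104e-6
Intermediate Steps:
d(L, W) = W + L**2 (d(L, W) = L**2 + W = W + L**2)
O(a, M) = 45 (O(a, M) = -5*((M + 2**2)*0 - 9) = -5*((M + 4)*0 - 9) = -5*((4 + M)*0 - 9) = -5*(0 - 9) = -5*(-9) = 45)
1/(-709043 + O(-7, -153 + 461)) = 1/(-709043 + 45) = 1/(-708998) = -1/708998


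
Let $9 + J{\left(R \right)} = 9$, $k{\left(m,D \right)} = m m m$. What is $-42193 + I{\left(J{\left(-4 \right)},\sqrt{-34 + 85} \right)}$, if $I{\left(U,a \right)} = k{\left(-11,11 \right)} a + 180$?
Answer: $-42013 - 1331 \sqrt{51} \approx -51518.0$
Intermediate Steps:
$k{\left(m,D \right)} = m^{3}$ ($k{\left(m,D \right)} = m^{2} m = m^{3}$)
$J{\left(R \right)} = 0$ ($J{\left(R \right)} = -9 + 9 = 0$)
$I{\left(U,a \right)} = 180 - 1331 a$ ($I{\left(U,a \right)} = \left(-11\right)^{3} a + 180 = - 1331 a + 180 = 180 - 1331 a$)
$-42193 + I{\left(J{\left(-4 \right)},\sqrt{-34 + 85} \right)} = -42193 + \left(180 - 1331 \sqrt{-34 + 85}\right) = -42193 + \left(180 - 1331 \sqrt{51}\right) = -42013 - 1331 \sqrt{51}$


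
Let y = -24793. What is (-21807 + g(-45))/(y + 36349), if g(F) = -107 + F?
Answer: -21959/11556 ≈ -1.9002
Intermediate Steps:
(-21807 + g(-45))/(y + 36349) = (-21807 + (-107 - 45))/(-24793 + 36349) = (-21807 - 152)/11556 = -21959*1/11556 = -21959/11556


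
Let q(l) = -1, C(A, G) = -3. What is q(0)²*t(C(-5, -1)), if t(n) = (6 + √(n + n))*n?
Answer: -18 - 3*I*√6 ≈ -18.0 - 7.3485*I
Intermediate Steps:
t(n) = n*(6 + √2*√n) (t(n) = (6 + √(2*n))*n = (6 + √2*√n)*n = n*(6 + √2*√n))
q(0)²*t(C(-5, -1)) = (-1)²*(6*(-3) + √2*(-3)^(3/2)) = 1*(-18 + √2*(-3*I*√3)) = 1*(-18 - 3*I*√6) = -18 - 3*I*√6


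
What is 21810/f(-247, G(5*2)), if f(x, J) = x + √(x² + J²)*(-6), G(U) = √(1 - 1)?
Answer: -21810/1729 ≈ -12.614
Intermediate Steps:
G(U) = 0 (G(U) = √0 = 0)
f(x, J) = x - 6*√(J² + x²) (f(x, J) = x + √(J² + x²)*(-6) = x - 6*√(J² + x²))
21810/f(-247, G(5*2)) = 21810/(-247 - 6*√(0² + (-247)²)) = 21810/(-247 - 6*√(0 + 61009)) = 21810/(-247 - 6*√61009) = 21810/(-247 - 6*247) = 21810/(-247 - 1482) = 21810/(-1729) = 21810*(-1/1729) = -21810/1729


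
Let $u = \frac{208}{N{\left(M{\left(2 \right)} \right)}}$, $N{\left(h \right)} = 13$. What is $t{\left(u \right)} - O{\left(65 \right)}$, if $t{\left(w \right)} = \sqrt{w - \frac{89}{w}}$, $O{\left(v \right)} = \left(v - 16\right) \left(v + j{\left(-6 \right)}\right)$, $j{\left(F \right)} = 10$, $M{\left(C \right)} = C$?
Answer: $-3675 + \frac{\sqrt{167}}{4} \approx -3671.8$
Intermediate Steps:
$O{\left(v \right)} = \left(-16 + v\right) \left(10 + v\right)$ ($O{\left(v \right)} = \left(v - 16\right) \left(v + 10\right) = \left(-16 + v\right) \left(10 + v\right)$)
$u = 16$ ($u = \frac{208}{13} = 208 \cdot \frac{1}{13} = 16$)
$t{\left(u \right)} - O{\left(65 \right)} = \sqrt{16 - \frac{89}{16}} - \left(-160 + 65^{2} - 390\right) = \sqrt{16 - \frac{89}{16}} - \left(-160 + 4225 - 390\right) = \sqrt{16 - \frac{89}{16}} - 3675 = \sqrt{\frac{167}{16}} - 3675 = \frac{\sqrt{167}}{4} - 3675 = -3675 + \frac{\sqrt{167}}{4}$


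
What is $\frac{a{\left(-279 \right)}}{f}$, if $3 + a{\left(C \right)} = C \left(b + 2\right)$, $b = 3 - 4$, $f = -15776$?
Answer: $\frac{141}{7888} \approx 0.017875$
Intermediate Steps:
$b = -1$ ($b = 3 - 4 = -1$)
$a{\left(C \right)} = -3 + C$ ($a{\left(C \right)} = -3 + C \left(-1 + 2\right) = -3 + C 1 = -3 + C$)
$\frac{a{\left(-279 \right)}}{f} = \frac{-3 - 279}{-15776} = \left(-282\right) \left(- \frac{1}{15776}\right) = \frac{141}{7888}$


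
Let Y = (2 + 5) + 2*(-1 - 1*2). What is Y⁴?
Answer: 1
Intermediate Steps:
Y = 1 (Y = 7 + 2*(-1 - 2) = 7 + 2*(-3) = 7 - 6 = 1)
Y⁴ = 1⁴ = 1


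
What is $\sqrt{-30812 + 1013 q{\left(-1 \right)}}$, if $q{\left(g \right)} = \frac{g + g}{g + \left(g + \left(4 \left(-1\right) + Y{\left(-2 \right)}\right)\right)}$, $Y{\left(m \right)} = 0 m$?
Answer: $\frac{i \sqrt{274269}}{3} \approx 174.57 i$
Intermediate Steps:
$Y{\left(m \right)} = 0$
$q{\left(g \right)} = \frac{2 g}{-4 + 2 g}$ ($q{\left(g \right)} = \frac{g + g}{g + \left(g + \left(4 \left(-1\right) + 0\right)\right)} = \frac{2 g}{g + \left(g + \left(-4 + 0\right)\right)} = \frac{2 g}{g + \left(g - 4\right)} = \frac{2 g}{g + \left(-4 + g\right)} = \frac{2 g}{-4 + 2 g}$)
$\sqrt{-30812 + 1013 q{\left(-1 \right)}} = \sqrt{-30812 + 1013 \left(- \frac{1}{-2 - 1}\right)} = \sqrt{-30812 + 1013 \left(- \frac{1}{-3}\right)} = \sqrt{-30812 + 1013 \left(\left(-1\right) \left(- \frac{1}{3}\right)\right)} = \sqrt{-30812 + 1013 \cdot \frac{1}{3}} = \sqrt{-30812 + \frac{1013}{3}} = \sqrt{- \frac{91423}{3}} = \frac{i \sqrt{274269}}{3}$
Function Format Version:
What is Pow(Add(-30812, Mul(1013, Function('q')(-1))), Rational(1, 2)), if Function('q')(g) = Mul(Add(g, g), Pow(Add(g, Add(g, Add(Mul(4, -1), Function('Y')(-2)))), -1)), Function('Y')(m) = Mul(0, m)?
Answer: Mul(Rational(1, 3), I, Pow(274269, Rational(1, 2))) ≈ Mul(174.57, I)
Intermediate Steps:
Function('Y')(m) = 0
Function('q')(g) = Mul(2, g, Pow(Add(-4, Mul(2, g)), -1)) (Function('q')(g) = Mul(Add(g, g), Pow(Add(g, Add(g, Add(Mul(4, -1), 0))), -1)) = Mul(Mul(2, g), Pow(Add(g, Add(g, Add(-4, 0))), -1)) = Mul(Mul(2, g), Pow(Add(g, Add(g, -4)), -1)) = Mul(Mul(2, g), Pow(Add(g, Add(-4, g)), -1)) = Mul(Mul(2, g), Pow(Add(-4, Mul(2, g)), -1)) = Mul(2, g, Pow(Add(-4, Mul(2, g)), -1)))
Pow(Add(-30812, Mul(1013, Function('q')(-1))), Rational(1, 2)) = Pow(Add(-30812, Mul(1013, Mul(-1, Pow(Add(-2, -1), -1)))), Rational(1, 2)) = Pow(Add(-30812, Mul(1013, Mul(-1, Pow(-3, -1)))), Rational(1, 2)) = Pow(Add(-30812, Mul(1013, Mul(-1, Rational(-1, 3)))), Rational(1, 2)) = Pow(Add(-30812, Mul(1013, Rational(1, 3))), Rational(1, 2)) = Pow(Add(-30812, Rational(1013, 3)), Rational(1, 2)) = Pow(Rational(-91423, 3), Rational(1, 2)) = Mul(Rational(1, 3), I, Pow(274269, Rational(1, 2)))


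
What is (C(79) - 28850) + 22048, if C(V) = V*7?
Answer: -6249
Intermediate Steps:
C(V) = 7*V
(C(79) - 28850) + 22048 = (7*79 - 28850) + 22048 = (553 - 28850) + 22048 = -28297 + 22048 = -6249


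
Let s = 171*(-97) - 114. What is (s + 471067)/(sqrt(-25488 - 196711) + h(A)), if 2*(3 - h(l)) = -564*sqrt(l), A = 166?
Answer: 454366/(3 + 282*sqrt(166) + I*sqrt(222199)) ≈ 122.89 - 15.93*I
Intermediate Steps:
h(l) = 3 + 282*sqrt(l) (h(l) = 3 - (-282)*sqrt(l) = 3 + 282*sqrt(l))
s = -16701 (s = -16587 - 114 = -16701)
(s + 471067)/(sqrt(-25488 - 196711) + h(A)) = (-16701 + 471067)/(sqrt(-25488 - 196711) + (3 + 282*sqrt(166))) = 454366/(sqrt(-222199) + (3 + 282*sqrt(166))) = 454366/(I*sqrt(222199) + (3 + 282*sqrt(166))) = 454366/(3 + 282*sqrt(166) + I*sqrt(222199))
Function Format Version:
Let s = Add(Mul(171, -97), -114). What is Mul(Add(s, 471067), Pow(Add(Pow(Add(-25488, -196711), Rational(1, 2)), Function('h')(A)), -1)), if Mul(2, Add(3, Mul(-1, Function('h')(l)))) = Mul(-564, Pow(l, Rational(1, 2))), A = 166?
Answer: Mul(454366, Pow(Add(3, Mul(282, Pow(166, Rational(1, 2))), Mul(I, Pow(222199, Rational(1, 2)))), -1)) ≈ Add(122.89, Mul(-15.930, I))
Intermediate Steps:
Function('h')(l) = Add(3, Mul(282, Pow(l, Rational(1, 2)))) (Function('h')(l) = Add(3, Mul(Rational(-1, 2), Mul(-564, Pow(l, Rational(1, 2))))) = Add(3, Mul(282, Pow(l, Rational(1, 2)))))
s = -16701 (s = Add(-16587, -114) = -16701)
Mul(Add(s, 471067), Pow(Add(Pow(Add(-25488, -196711), Rational(1, 2)), Function('h')(A)), -1)) = Mul(Add(-16701, 471067), Pow(Add(Pow(Add(-25488, -196711), Rational(1, 2)), Add(3, Mul(282, Pow(166, Rational(1, 2))))), -1)) = Mul(454366, Pow(Add(Pow(-222199, Rational(1, 2)), Add(3, Mul(282, Pow(166, Rational(1, 2))))), -1)) = Mul(454366, Pow(Add(Mul(I, Pow(222199, Rational(1, 2))), Add(3, Mul(282, Pow(166, Rational(1, 2))))), -1)) = Mul(454366, Pow(Add(3, Mul(282, Pow(166, Rational(1, 2))), Mul(I, Pow(222199, Rational(1, 2)))), -1))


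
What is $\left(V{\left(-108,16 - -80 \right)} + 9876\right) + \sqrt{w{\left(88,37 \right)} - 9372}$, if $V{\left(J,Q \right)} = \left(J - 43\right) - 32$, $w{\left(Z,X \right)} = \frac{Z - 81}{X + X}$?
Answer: $9693 + \frac{i \sqrt{51320554}}{74} \approx 9693.0 + 96.809 i$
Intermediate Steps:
$w{\left(Z,X \right)} = \frac{-81 + Z}{2 X}$
$V{\left(J,Q \right)} = -75 + J$ ($V{\left(J,Q \right)} = \left(-43 + J\right) - 32 = -75 + J$)
$\left(V{\left(-108,16 - -80 \right)} + 9876\right) + \sqrt{w{\left(88,37 \right)} - 9372} = \left(\left(-75 - 108\right) + 9876\right) + \sqrt{\frac{-81 + 88}{2 \cdot 37} - 9372} = \left(-183 + 9876\right) + \sqrt{\frac{1}{2} \cdot \frac{1}{37} \cdot 7 - 9372} = 9693 + \sqrt{\frac{7}{74} - 9372} = 9693 + \sqrt{- \frac{693521}{74}} = 9693 + \frac{i \sqrt{51320554}}{74}$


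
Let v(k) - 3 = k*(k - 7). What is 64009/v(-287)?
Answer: 5819/7671 ≈ 0.75857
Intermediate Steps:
v(k) = 3 + k*(-7 + k) (v(k) = 3 + k*(k - 7) = 3 + k*(-7 + k))
64009/v(-287) = 64009/(3 + (-287)² - 7*(-287)) = 64009/(3 + 82369 + 2009) = 64009/84381 = 64009*(1/84381) = 5819/7671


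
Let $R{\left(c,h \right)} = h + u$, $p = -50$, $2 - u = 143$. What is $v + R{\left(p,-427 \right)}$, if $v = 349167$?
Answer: $348599$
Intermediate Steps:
$u = -141$ ($u = 2 - 143 = -141$)
$R{\left(c,h \right)} = -141 + h$ ($R{\left(c,h \right)} = h - 141 = -141 + h$)
$v + R{\left(p,-427 \right)} = 349167 - 568 = 348599$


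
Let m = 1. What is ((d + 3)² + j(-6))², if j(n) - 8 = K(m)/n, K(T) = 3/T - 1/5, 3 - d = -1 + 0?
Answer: 719104/225 ≈ 3196.0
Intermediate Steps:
d = 4 (d = 3 - (-1 + 0) = 3 - 1*(-1) = 3 + 1 = 4)
K(T) = -⅕ + 3/T (K(T) = 3/T - 1*⅕ = 3/T - ⅕ = -⅕ + 3/T)
j(n) = 8 + 14/(5*n) (j(n) = 8 + ((⅕)*(15 - 1*1)/1)/n = 8 + ((⅕)*1*(15 - 1))/n = 8 + ((⅕)*1*14)/n = 8 + 14/(5*n))
((d + 3)² + j(-6))² = ((4 + 3)² + (8 + (14/5)/(-6)))² = (7² + (8 + (14/5)*(-⅙)))² = (49 + (8 - 7/15))² = (49 + 113/15)² = (848/15)² = 719104/225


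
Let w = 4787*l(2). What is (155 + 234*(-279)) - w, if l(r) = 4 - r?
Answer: -74705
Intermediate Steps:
w = 9574 (w = 4787*(4 - 1*2) = 4787*(4 - 2) = 4787*2 = 9574)
(155 + 234*(-279)) - w = (155 + 234*(-279)) - 1*9574 = (155 - 65286) - 9574 = -65131 - 9574 = -74705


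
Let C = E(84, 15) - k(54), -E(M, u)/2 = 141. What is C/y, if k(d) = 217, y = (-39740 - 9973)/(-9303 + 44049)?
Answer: 5779418/16571 ≈ 348.77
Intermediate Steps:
E(M, u) = -282 (E(M, u) = -2*141 = -282)
y = -16571/11582 (y = -49713/34746 = -49713*1/34746 = -16571/11582 ≈ -1.4308)
C = -499 (C = -282 - 1*217 = -282 - 217 = -499)
C/y = -499/(-16571/11582) = -499*(-11582/16571) = 5779418/16571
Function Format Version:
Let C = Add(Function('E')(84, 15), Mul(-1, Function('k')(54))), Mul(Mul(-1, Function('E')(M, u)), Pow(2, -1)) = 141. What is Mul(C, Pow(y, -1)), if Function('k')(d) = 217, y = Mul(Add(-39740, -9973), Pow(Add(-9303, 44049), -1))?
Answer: Rational(5779418, 16571) ≈ 348.77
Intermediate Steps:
Function('E')(M, u) = -282 (Function('E')(M, u) = Mul(-2, 141) = -282)
y = Rational(-16571, 11582) (y = Mul(-49713, Pow(34746, -1)) = Mul(-49713, Rational(1, 34746)) = Rational(-16571, 11582) ≈ -1.4308)
C = -499 (C = Add(-282, Mul(-1, 217)) = Add(-282, -217) = -499)
Mul(C, Pow(y, -1)) = Mul(-499, Pow(Rational(-16571, 11582), -1)) = Mul(-499, Rational(-11582, 16571)) = Rational(5779418, 16571)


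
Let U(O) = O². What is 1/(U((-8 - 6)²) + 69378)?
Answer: 1/107794 ≈ 9.2769e-6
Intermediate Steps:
1/(U((-8 - 6)²) + 69378) = 1/(((-8 - 6)²)² + 69378) = 1/(((-14)²)² + 69378) = 1/(196² + 69378) = 1/(38416 + 69378) = 1/107794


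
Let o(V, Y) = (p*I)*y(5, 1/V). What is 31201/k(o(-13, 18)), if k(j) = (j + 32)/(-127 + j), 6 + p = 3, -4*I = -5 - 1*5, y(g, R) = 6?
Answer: 5366572/13 ≈ 4.1281e+5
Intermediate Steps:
I = 5/2 (I = -(-5 - 1*5)/4 = -(-5 - 5)/4 = -1/4*(-10) = 5/2 ≈ 2.5000)
p = -3 (p = -6 + 3 = -3)
o(V, Y) = -45 (o(V, Y) = -3*5/2*6 = -15/2*6 = -45)
k(j) = (32 + j)/(-127 + j)
31201/k(o(-13, 18)) = 31201/(((32 - 45)/(-127 - 45))) = 31201/((-13/(-172))) = 31201/((-1/172*(-13))) = 31201/(13/172) = 31201*(172/13) = 5366572/13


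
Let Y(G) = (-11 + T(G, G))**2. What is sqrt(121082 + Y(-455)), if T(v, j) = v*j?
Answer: sqrt(42854917278) ≈ 2.0701e+5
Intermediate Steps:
T(v, j) = j*v
Y(G) = (-11 + G**2)**2 (Y(G) = (-11 + G*G)**2 = (-11 + G**2)**2)
sqrt(121082 + Y(-455)) = sqrt(121082 + (-11 + (-455)**2)**2) = sqrt(121082 + (-11 + 207025)**2) = sqrt(121082 + 207014**2) = sqrt(121082 + 42854796196) = sqrt(42854917278)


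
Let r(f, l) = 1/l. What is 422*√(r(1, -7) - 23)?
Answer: 3798*I*√14/7 ≈ 2030.1*I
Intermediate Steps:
422*√(r(1, -7) - 23) = 422*√(1/(-7) - 23) = 422*√(-⅐ - 23) = 422*√(-162/7) = 422*(9*I*√14/7) = 3798*I*√14/7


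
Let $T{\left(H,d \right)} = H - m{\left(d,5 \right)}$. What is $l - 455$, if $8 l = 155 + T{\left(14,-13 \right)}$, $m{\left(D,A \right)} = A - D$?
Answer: $- \frac{3489}{8} \approx -436.13$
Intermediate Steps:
$T{\left(H,d \right)} = -5 + H + d$ ($T{\left(H,d \right)} = H - \left(5 - d\right) = H + \left(-5 + d\right) = -5 + H + d$)
$l = \frac{151}{8}$ ($l = \frac{155 - 4}{8} = \frac{1}{8} \cdot 151 = \frac{151}{8} \approx 18.875$)
$l - 455 = \frac{151}{8} - 455 = - \frac{3489}{8}$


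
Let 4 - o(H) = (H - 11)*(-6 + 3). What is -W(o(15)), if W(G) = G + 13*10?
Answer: -146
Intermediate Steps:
o(H) = -29 + 3*H (o(H) = 4 - (H - 11)*(-6 + 3) = 4 - (-11 + H)*(-3) = 4 - (33 - 3*H) = 4 + (-33 + 3*H) = -29 + 3*H)
W(G) = 130 + G (W(G) = G + 130 = 130 + G)
-W(o(15)) = -(130 + (-29 + 3*15)) = -(130 + (-29 + 45)) = -(130 + 16) = -1*146 = -146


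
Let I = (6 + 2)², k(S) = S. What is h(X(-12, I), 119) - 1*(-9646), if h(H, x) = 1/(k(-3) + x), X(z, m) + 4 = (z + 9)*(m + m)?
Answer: 1118937/116 ≈ 9646.0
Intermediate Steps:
I = 64 (I = 8² = 64)
X(z, m) = -4 + 2*m*(9 + z) (X(z, m) = -4 + (z + 9)*(m + m) = -4 + (9 + z)*(2*m) = -4 + 2*m*(9 + z))
h(H, x) = 1/(-3 + x)
h(X(-12, I), 119) - 1*(-9646) = 1/(-3 + 119) - 1*(-9646) = 1/116 + 9646 = 1118937/116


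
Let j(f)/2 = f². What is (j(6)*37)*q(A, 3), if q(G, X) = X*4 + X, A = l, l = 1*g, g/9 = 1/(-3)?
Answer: 39960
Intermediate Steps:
g = -3 (g = 9/(-3) = 9*(-⅓) = -3)
j(f) = 2*f²
l = -3 (l = 1*(-3) = -3)
A = -3
q(G, X) = 5*X (q(G, X) = 4*X + X = 5*X)
(j(6)*37)*q(A, 3) = ((2*6²)*37)*(5*3) = ((2*36)*37)*15 = (72*37)*15 = 2664*15 = 39960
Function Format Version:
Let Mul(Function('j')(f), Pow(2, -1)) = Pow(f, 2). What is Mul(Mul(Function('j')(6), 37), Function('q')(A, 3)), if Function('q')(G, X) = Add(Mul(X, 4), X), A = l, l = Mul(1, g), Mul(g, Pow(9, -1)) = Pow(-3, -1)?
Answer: 39960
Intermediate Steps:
g = -3 (g = Mul(9, Pow(-3, -1)) = Mul(9, Rational(-1, 3)) = -3)
Function('j')(f) = Mul(2, Pow(f, 2))
l = -3 (l = Mul(1, -3) = -3)
A = -3
Function('q')(G, X) = Mul(5, X) (Function('q')(G, X) = Add(Mul(4, X), X) = Mul(5, X))
Mul(Mul(Function('j')(6), 37), Function('q')(A, 3)) = Mul(Mul(Mul(2, Pow(6, 2)), 37), Mul(5, 3)) = Mul(Mul(Mul(2, 36), 37), 15) = Mul(Mul(72, 37), 15) = Mul(2664, 15) = 39960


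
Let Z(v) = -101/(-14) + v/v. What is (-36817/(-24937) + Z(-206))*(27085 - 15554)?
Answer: 3546508953/31738 ≈ 1.1174e+5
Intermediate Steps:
Z(v) = 115/14 (Z(v) = -101*(-1/14) + 1 = 101/14 + 1 = 115/14)
(-36817/(-24937) + Z(-206))*(27085 - 15554) = (-36817/(-24937) + 115/14)*(27085 - 15554) = (-36817*(-1/24937) + 115/14)*11531 = (3347/2267 + 115/14)*11531 = (307563/31738)*11531 = 3546508953/31738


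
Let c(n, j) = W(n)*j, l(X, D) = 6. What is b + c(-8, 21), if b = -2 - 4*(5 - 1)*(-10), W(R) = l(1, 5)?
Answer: 284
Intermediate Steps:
W(R) = 6
c(n, j) = 6*j
b = 158 (b = -2 - 4*4*(-10) = -2 - 16*(-10) = -2 + 160 = 158)
b + c(-8, 21) = 158 + 6*21 = 158 + 126 = 284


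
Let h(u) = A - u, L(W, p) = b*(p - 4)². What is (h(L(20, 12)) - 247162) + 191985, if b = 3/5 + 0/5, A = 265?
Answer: -274752/5 ≈ -54950.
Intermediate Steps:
b = ⅗ (b = 3*(⅕) + 0*(⅕) = ⅗ + 0 = ⅗ ≈ 0.60000)
L(W, p) = 3*(-4 + p)²/5 (L(W, p) = 3*(p - 4)²/5 = 3*(-4 + p)²/5)
h(u) = 265 - u
(h(L(20, 12)) - 247162) + 191985 = ((265 - 3*(-4 + 12)²/5) - 247162) + 191985 = ((265 - 3*8²/5) - 247162) + 191985 = ((265 - 3*64/5) - 247162) + 191985 = ((265 - 1*192/5) - 247162) + 191985 = ((265 - 192/5) - 247162) + 191985 = (1133/5 - 247162) + 191985 = -1234677/5 + 191985 = -274752/5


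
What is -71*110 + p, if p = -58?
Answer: -7868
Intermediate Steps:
-71*110 + p = -71*110 - 58 = -7810 - 58 = -7868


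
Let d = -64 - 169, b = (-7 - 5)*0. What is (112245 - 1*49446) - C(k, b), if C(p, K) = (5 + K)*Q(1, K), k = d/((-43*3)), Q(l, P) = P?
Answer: 62799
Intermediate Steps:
b = 0 (b = -12*0 = 0)
d = -233
k = 233/129 (k = -233/((-43*3)) = -233/(-129) = -233*(-1/129) = 233/129 ≈ 1.8062)
C(p, K) = K*(5 + K) (C(p, K) = (5 + K)*K = K*(5 + K))
(112245 - 1*49446) - C(k, b) = (112245 - 1*49446) - 0*(5 + 0) = (112245 - 49446) - 0*5 = 62799 - 1*0 = 62799 + 0 = 62799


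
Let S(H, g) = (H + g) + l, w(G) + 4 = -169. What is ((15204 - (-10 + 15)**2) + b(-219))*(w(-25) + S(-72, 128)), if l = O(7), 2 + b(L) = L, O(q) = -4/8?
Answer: -1757565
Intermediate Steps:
O(q) = -1/2 (O(q) = -4*1/8 = -1/2)
w(G) = -173 (w(G) = -4 - 169 = -173)
b(L) = -2 + L
l = -1/2 ≈ -0.50000
S(H, g) = -1/2 + H + g (S(H, g) = (H + g) - 1/2 = -1/2 + H + g)
((15204 - (-10 + 15)**2) + b(-219))*(w(-25) + S(-72, 128)) = ((15204 - (-10 + 15)**2) + (-2 - 219))*(-173 + (-1/2 - 72 + 128)) = ((15204 - 1*5**2) - 221)*(-173 + 111/2) = ((15204 - 1*25) - 221)*(-235/2) = ((15204 - 25) - 221)*(-235/2) = (15179 - 221)*(-235/2) = 14958*(-235/2) = -1757565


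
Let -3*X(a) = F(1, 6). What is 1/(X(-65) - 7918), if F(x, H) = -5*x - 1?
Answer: -1/7916 ≈ -0.00012633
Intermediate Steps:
F(x, H) = -1 - 5*x
X(a) = 2 (X(a) = -(-1 - 5*1)/3 = -(-1 - 5)/3 = -⅓*(-6) = 2)
1/(X(-65) - 7918) = 1/(2 - 7918) = 1/(-7916) = -1/7916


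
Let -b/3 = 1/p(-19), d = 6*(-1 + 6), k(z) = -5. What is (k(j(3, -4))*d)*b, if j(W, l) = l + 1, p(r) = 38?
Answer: 225/19 ≈ 11.842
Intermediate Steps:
j(W, l) = 1 + l
d = 30 (d = 6*5 = 30)
b = -3/38 ≈ -0.078947
(k(j(3, -4))*d)*b = -5*30*(-3/38) = -150*(-3/38) = 225/19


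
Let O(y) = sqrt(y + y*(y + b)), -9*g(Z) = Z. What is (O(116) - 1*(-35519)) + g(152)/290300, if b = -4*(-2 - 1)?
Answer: 23200122787/653175 + 2*sqrt(3741) ≈ 35641.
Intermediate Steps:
g(Z) = -Z/9
b = 12 (b = -4*(-3) = 12)
O(y) = sqrt(y + y*(12 + y)) (O(y) = sqrt(y + y*(y + 12)) = sqrt(y + y*(12 + y)))
(O(116) - 1*(-35519)) + g(152)/290300 = (sqrt(116*(13 + 116)) - 1*(-35519)) - 1/9*152/290300 = (sqrt(116*129) + 35519) - 152/9*1/290300 = (sqrt(14964) + 35519) - 38/653175 = (2*sqrt(3741) + 35519) - 38/653175 = (35519 + 2*sqrt(3741)) - 38/653175 = 23200122787/653175 + 2*sqrt(3741)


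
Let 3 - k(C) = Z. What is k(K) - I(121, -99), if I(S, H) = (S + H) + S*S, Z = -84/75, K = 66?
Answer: -366472/25 ≈ -14659.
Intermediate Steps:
Z = -28/25 (Z = -84*1/75 = -28/25 ≈ -1.1200)
k(C) = 103/25 (k(C) = 3 - 1*(-28/25) = 3 + 28/25 = 103/25)
I(S, H) = H + S + S² (I(S, H) = (H + S) + S² = H + S + S²)
k(K) - I(121, -99) = 103/25 - (-99 + 121 + 121²) = 103/25 - (-99 + 121 + 14641) = 103/25 - 1*14663 = 103/25 - 14663 = -366472/25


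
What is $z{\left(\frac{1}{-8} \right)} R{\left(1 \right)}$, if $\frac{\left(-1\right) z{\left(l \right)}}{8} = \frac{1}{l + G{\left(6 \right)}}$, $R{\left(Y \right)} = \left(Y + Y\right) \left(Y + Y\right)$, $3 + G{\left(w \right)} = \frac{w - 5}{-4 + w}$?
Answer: $\frac{256}{21} \approx 12.19$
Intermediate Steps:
$G{\left(w \right)} = -3 + \frac{-5 + w}{-4 + w}$ ($G{\left(w \right)} = -3 + \frac{w - 5}{-4 + w} = -3 + \frac{-5 + w}{-4 + w}$)
$R{\left(Y \right)} = 4 Y^{2}$ ($R{\left(Y \right)} = 2 Y 2 Y = 4 Y^{2}$)
$z{\left(l \right)} = - \frac{8}{- \frac{5}{2} + l}$ ($z{\left(l \right)} = - \frac{8}{l + \frac{7 - 12}{-4 + 6}} = - \frac{8}{l + \frac{7 - 12}{2}} = - \frac{8}{l + \frac{1}{2} \left(-5\right)} = - \frac{8}{l - \frac{5}{2}} = - \frac{8}{- \frac{5}{2} + l}$)
$z{\left(\frac{1}{-8} \right)} R{\left(1 \right)} = - \frac{16}{-5 + \frac{2}{-8}} \cdot 4 \cdot 1^{2} = - \frac{16}{-5 + 2 \left(- \frac{1}{8}\right)} 4 \cdot 1 = - \frac{16}{-5 - \frac{1}{4}} \cdot 4 = - \frac{16}{- \frac{21}{4}} \cdot 4 = \left(-16\right) \left(- \frac{4}{21}\right) 4 = \frac{64}{21} \cdot 4 = \frac{256}{21}$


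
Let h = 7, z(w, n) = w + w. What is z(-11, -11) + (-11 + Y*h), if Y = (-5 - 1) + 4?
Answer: -47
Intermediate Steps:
z(w, n) = 2*w
Y = -2 (Y = -6 + 4 = -2)
z(-11, -11) + (-11 + Y*h) = 2*(-11) + (-11 - 2*7) = -22 + (-11 - 14) = -22 - 25 = -47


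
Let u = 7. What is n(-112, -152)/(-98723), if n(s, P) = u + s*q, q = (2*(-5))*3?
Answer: -3367/98723 ≈ -0.034106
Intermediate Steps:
q = -30 (q = -10*3 = -30)
n(s, P) = 7 - 30*s (n(s, P) = 7 + s*(-30) = 7 - 30*s)
n(-112, -152)/(-98723) = (7 - 30*(-112))/(-98723) = (7 + 3360)*(-1/98723) = 3367*(-1/98723) = -3367/98723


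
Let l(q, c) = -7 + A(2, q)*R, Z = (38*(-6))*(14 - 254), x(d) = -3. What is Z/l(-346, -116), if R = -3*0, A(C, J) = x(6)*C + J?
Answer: -54720/7 ≈ -7817.1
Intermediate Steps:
A(C, J) = J - 3*C (A(C, J) = -3*C + J = J - 3*C)
Z = 54720 (Z = -228*(-240) = 54720)
R = 0
l(q, c) = -7 (l(q, c) = -7 + (q - 3*2)*0 = -7 + (q - 6)*0 = -7 + (-6 + q)*0 = -7 + 0 = -7)
Z/l(-346, -116) = 54720/(-7) = 54720*(-⅐) = -54720/7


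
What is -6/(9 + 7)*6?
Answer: -9/4 ≈ -2.2500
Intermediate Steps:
-6/(9 + 7)*6 = -6/16*6 = -6*1/16*6 = -3/8*6 = -9/4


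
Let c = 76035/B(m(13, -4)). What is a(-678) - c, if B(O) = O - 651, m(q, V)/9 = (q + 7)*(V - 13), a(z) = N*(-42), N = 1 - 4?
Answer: 181207/1237 ≈ 146.49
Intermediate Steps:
N = -3
a(z) = 126 (a(z) = -3*(-42) = 126)
m(q, V) = 9*(-13 + V)*(7 + q) (m(q, V) = 9*((q + 7)*(V - 13)) = 9*((7 + q)*(-13 + V)) = 9*((-13 + V)*(7 + q)) = 9*(-13 + V)*(7 + q))
B(O) = -651 + O
c = -25345/1237 (c = 76035/(-651 + (-819 - 117*13 + 63*(-4) + 9*(-4)*13)) = 76035/(-651 + (-819 - 1521 - 252 - 468)) = 76035/(-651 - 3060) = 76035/(-3711) = 76035*(-1/3711) = -25345/1237 ≈ -20.489)
a(-678) - c = 126 - 1*(-25345/1237) = 126 + 25345/1237 = 181207/1237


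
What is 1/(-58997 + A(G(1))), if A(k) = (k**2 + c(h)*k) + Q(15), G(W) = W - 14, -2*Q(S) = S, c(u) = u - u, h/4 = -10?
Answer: -2/117671 ≈ -1.6997e-5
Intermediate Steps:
h = -40 (h = 4*(-10) = -40)
c(u) = 0
Q(S) = -S/2
G(W) = -14 + W
A(k) = -15/2 + k**2 (A(k) = (k**2 + 0*k) - 1/2*15 = (k**2 + 0) - 15/2 = k**2 - 15/2 = -15/2 + k**2)
1/(-58997 + A(G(1))) = 1/(-58997 + (-15/2 + (-14 + 1)**2)) = 1/(-58997 + (-15/2 + (-13)**2)) = 1/(-58997 + (-15/2 + 169)) = 1/(-58997 + 323/2) = 1/(-117671/2) = -2/117671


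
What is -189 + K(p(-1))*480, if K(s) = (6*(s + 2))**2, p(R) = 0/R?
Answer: 68931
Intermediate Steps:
p(R) = 0
K(s) = (12 + 6*s)**2 (K(s) = (6*(2 + s))**2 = (12 + 6*s)**2)
-189 + K(p(-1))*480 = -189 + (36*(2 + 0)**2)*480 = -189 + (36*2**2)*480 = -189 + (36*4)*480 = -189 + 144*480 = -189 + 69120 = 68931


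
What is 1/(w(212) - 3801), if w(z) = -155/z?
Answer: -212/805967 ≈ -0.00026304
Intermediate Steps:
1/(w(212) - 3801) = 1/(-155/212 - 3801) = 1/(-805967/212) = -212/805967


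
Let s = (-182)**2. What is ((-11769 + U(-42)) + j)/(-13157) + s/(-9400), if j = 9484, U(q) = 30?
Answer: -103653867/30918950 ≈ -3.3524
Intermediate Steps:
s = 33124
((-11769 + U(-42)) + j)/(-13157) + s/(-9400) = ((-11769 + 30) + 9484)/(-13157) + 33124/(-9400) = (-11739 + 9484)*(-1/13157) + 33124*(-1/9400) = -2255*(-1/13157) - 8281/2350 = 2255/13157 - 8281/2350 = -103653867/30918950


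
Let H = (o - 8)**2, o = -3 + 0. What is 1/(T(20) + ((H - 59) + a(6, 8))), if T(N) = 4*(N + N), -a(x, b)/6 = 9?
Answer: 1/168 ≈ 0.0059524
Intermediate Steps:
o = -3
a(x, b) = -54 (a(x, b) = -6*9 = -54)
T(N) = 8*N (T(N) = 4*(2*N) = 8*N)
H = 121 (H = (-3 - 8)**2 = (-11)**2 = 121)
1/(T(20) + ((H - 59) + a(6, 8))) = 1/(8*20 + ((121 - 59) - 54)) = 1/(160 + (62 - 54)) = 1/(160 + 8) = 1/168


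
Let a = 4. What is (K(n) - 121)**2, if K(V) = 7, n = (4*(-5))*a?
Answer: 12996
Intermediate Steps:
n = -80 (n = (4*(-5))*4 = -20*4 = -80)
(K(n) - 121)**2 = (7 - 121)**2 = (-114)**2 = 12996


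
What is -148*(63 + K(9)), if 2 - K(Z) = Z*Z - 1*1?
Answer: 2220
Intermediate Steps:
K(Z) = 3 - Z² (K(Z) = 2 - (Z*Z - 1*1) = 2 - (Z² - 1) = 2 - (-1 + Z²) = 2 + (1 - Z²) = 3 - Z²)
-148*(63 + K(9)) = -148*(63 + (3 - 1*9²)) = -148*(63 + (3 - 1*81)) = -148*(63 + (3 - 81)) = -148*(63 - 78) = -148*(-15) = 2220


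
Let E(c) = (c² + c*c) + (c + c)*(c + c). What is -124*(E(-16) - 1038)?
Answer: -61752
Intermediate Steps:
E(c) = 6*c² (E(c) = (c² + c²) + (2*c)*(2*c) = 2*c² + 4*c² = 6*c²)
-124*(E(-16) - 1038) = -124*(6*(-16)² - 1038) = -124*(6*256 - 1038) = -124*(1536 - 1038) = -124*498 = -61752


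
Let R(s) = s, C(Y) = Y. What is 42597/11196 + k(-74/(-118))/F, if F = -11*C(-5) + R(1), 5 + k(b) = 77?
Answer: 44327/8708 ≈ 5.0904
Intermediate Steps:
k(b) = 72 (k(b) = -5 + 77 = 72)
F = 56 (F = -11*(-5) + 1 = 55 + 1 = 56)
42597/11196 + k(-74/(-118))/F = 42597/11196 + 72/56 = 42597*(1/11196) + 72*(1/56) = 4733/1244 + 9/7 = 44327/8708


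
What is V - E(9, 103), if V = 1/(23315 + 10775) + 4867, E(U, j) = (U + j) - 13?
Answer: 162541121/34090 ≈ 4768.0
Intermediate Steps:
E(U, j) = -13 + U + j
V = 165916031/34090 (V = 1/34090 + 4867 = 165916031/34090 ≈ 4867.0)
V - E(9, 103) = 165916031/34090 - (-13 + 9 + 103) = 165916031/34090 - 1*99 = 165916031/34090 - 99 = 162541121/34090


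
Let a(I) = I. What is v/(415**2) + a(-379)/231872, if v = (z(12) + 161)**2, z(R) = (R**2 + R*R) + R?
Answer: 49212396037/39934155200 ≈ 1.2323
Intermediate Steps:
z(R) = R + 2*R**2 (z(R) = (R**2 + R**2) + R = 2*R**2 + R = R + 2*R**2)
v = 212521 (v = (12*(1 + 2*12) + 161)**2 = (12*(1 + 24) + 161)**2 = (12*25 + 161)**2 = (300 + 161)**2 = 461**2 = 212521)
v/(415**2) + a(-379)/231872 = 212521/(415**2) - 379/231872 = 212521/172225 - 379*1/231872 = 212521*(1/172225) - 379/231872 = 212521/172225 - 379/231872 = 49212396037/39934155200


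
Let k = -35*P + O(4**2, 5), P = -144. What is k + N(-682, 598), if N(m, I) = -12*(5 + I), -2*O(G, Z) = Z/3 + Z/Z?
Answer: -6592/3 ≈ -2197.3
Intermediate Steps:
O(G, Z) = -1/2 - Z/6 (O(G, Z) = -(Z/3 + Z/Z)/2 = -(Z*(1/3) + 1)/2 = -(Z/3 + 1)/2 = -(1 + Z/3)/2 = -1/2 - Z/6)
N(m, I) = -60 - 12*I
k = 15116/3 (k = -35*(-144) + (-1/2 - 1/6*5) = 5040 + (-1/2 - 5/6) = 5040 - 4/3 = 15116/3 ≈ 5038.7)
k + N(-682, 598) = 15116/3 + (-60 - 12*598) = 15116/3 + (-60 - 7176) = 15116/3 - 7236 = -6592/3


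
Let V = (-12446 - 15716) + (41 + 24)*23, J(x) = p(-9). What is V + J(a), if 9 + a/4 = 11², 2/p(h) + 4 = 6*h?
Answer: -773344/29 ≈ -26667.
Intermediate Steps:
p(h) = 2/(-4 + 6*h)
a = 448 (a = -36 + 4*11² = -36 + 4*121 = -36 + 484 = 448)
J(x) = -1/29 (J(x) = 1/(-2 + 3*(-9)) = 1/(-2 - 27) = 1/(-29) = -1/29)
V = -26667 (V = -28162 + 65*23 = -28162 + 1495 = -26667)
V + J(a) = -26667 - 1/29 = -773344/29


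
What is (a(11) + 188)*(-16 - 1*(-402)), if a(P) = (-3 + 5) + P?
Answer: 77586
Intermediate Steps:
a(P) = 2 + P
(a(11) + 188)*(-16 - 1*(-402)) = ((2 + 11) + 188)*(-16 - 1*(-402)) = (13 + 188)*(-16 + 402) = 201*386 = 77586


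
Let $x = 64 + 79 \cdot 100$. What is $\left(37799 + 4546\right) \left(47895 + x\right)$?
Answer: $2365349355$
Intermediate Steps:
$x = 7964$ ($x = 64 + 7900 = 7964$)
$\left(37799 + 4546\right) \left(47895 + x\right) = \left(37799 + 4546\right) \left(47895 + 7964\right) = 42345 \cdot 55859 = 2365349355$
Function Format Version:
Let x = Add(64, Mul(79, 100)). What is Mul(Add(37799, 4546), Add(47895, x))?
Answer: 2365349355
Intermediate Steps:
x = 7964 (x = Add(64, 7900) = 7964)
Mul(Add(37799, 4546), Add(47895, x)) = Mul(Add(37799, 4546), Add(47895, 7964)) = Mul(42345, 55859) = 2365349355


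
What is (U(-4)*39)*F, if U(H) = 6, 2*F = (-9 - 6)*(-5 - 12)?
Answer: 29835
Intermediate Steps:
F = 255/2 (F = ((-9 - 6)*(-5 - 12))/2 = (-15*(-17))/2 = (½)*255 = 255/2 ≈ 127.50)
(U(-4)*39)*F = (6*39)*(255/2) = 234*(255/2) = 29835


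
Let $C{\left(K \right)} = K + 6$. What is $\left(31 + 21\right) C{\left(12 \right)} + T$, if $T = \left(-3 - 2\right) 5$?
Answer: $911$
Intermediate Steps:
$C{\left(K \right)} = 6 + K$
$T = -25$ ($T = \left(-5\right) 5 = -25$)
$\left(31 + 21\right) C{\left(12 \right)} + T = \left(31 + 21\right) \left(6 + 12\right) - 25 = 52 \cdot 18 - 25 = 936 - 25 = 911$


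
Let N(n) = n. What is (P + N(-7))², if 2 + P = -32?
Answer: 1681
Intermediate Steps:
P = -34 (P = -2 - 32 = -34)
(P + N(-7))² = (-34 - 7)² = (-41)² = 1681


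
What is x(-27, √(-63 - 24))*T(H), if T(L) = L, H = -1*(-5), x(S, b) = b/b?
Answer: 5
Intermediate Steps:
x(S, b) = 1
H = 5
x(-27, √(-63 - 24))*T(H) = 1*5 = 5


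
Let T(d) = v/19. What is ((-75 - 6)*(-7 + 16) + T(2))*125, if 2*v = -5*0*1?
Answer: -91125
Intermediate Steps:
v = 0 (v = (-5*0*1)/2 = (0*1)/2 = (½)*0 = 0)
T(d) = 0 (T(d) = 0/19 = 0*(1/19) = 0)
((-75 - 6)*(-7 + 16) + T(2))*125 = ((-75 - 6)*(-7 + 16) + 0)*125 = (-81*9 + 0)*125 = (-729 + 0)*125 = -729*125 = -91125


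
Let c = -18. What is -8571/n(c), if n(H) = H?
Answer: 2857/6 ≈ 476.17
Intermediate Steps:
-8571/n(c) = -8571/(-18) = -8571*(-1/18) = 2857/6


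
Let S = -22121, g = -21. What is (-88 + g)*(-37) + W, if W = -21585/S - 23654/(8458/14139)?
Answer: -3321739562951/93549709 ≈ -35508.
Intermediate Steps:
W = -3699025539348/93549709 (W = -21585/(-22121) - 23654/(8458/14139) = -21585*(-1/22121) - 23654/(8458*(1/14139)) = 21585/22121 - 23654/8458/14139 = 21585/22121 - 23654*14139/8458 = 21585/22121 - 167221953/4229 = -3699025539348/93549709 ≈ -39541.)
(-88 + g)*(-37) + W = (-88 - 21)*(-37) - 3699025539348/93549709 = -109*(-37) - 3699025539348/93549709 = 4033 - 3699025539348/93549709 = -3321739562951/93549709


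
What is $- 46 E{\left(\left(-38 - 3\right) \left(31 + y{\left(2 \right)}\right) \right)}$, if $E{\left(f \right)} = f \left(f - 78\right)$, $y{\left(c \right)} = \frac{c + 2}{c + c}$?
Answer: $-83889280$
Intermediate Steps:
$y{\left(c \right)} = \frac{2 + c}{2 c}$
$E{\left(f \right)} = f \left(-78 + f\right)$ ($E{\left(f \right)} = f \left(f - 78\right) = f \left(-78 + f\right)$)
$- 46 E{\left(\left(-38 - 3\right) \left(31 + y{\left(2 \right)}\right) \right)} = - 46 \left(-38 - 3\right) \left(31 + \frac{2 + 2}{2 \cdot 2}\right) \left(-78 + \left(-38 - 3\right) \left(31 + \frac{2 + 2}{2 \cdot 2}\right)\right) = - 46 - 41 \left(31 + \frac{1}{2} \cdot \frac{1}{2} \cdot 4\right) \left(-78 - 41 \left(31 + \frac{1}{2} \cdot \frac{1}{2} \cdot 4\right)\right) = - 46 - 41 \left(31 + 1\right) \left(-78 - 41 \left(31 + 1\right)\right) = - 46 \left(-41\right) 32 \left(-78 - 1312\right) = - 46 \left(- 1312 \left(-78 - 1312\right)\right) = - 46 \left(\left(-1312\right) \left(-1390\right)\right) = \left(-46\right) 1823680 = -83889280$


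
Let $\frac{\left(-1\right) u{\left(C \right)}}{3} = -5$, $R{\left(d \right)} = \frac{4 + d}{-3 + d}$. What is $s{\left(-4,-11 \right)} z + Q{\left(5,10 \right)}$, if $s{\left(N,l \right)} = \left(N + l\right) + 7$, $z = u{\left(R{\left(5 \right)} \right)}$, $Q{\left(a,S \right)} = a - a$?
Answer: $-120$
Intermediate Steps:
$R{\left(d \right)} = \frac{4 + d}{-3 + d}$
$u{\left(C \right)} = 15$ ($u{\left(C \right)} = \left(-3\right) \left(-5\right) = 15$)
$Q{\left(a,S \right)} = 0$
$z = 15$
$s{\left(N,l \right)} = 7 + N + l$
$s{\left(-4,-11 \right)} z + Q{\left(5,10 \right)} = \left(7 - 4 - 11\right) 15 + 0 = \left(-8\right) 15 + 0 = -120 + 0 = -120$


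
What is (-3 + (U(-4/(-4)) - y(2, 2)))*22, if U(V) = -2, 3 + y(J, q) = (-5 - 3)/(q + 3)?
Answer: -44/5 ≈ -8.8000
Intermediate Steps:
y(J, q) = -3 - 8/(3 + q) (y(J, q) = -3 + (-5 - 3)/(q + 3) = -3 - 8/(3 + q))
(-3 + (U(-4/(-4)) - y(2, 2)))*22 = (-3 + (-2 - (-17 - 3*2)/(3 + 2)))*22 = (-3 + (-2 - (-17 - 6)/5))*22 = (-3 + (-2 - (-23)/5))*22 = (-3 + (-2 - 1*(-23/5)))*22 = (-3 + (-2 + 23/5))*22 = (-3 + 13/5)*22 = -⅖*22 = -44/5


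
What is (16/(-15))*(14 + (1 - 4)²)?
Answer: -368/15 ≈ -24.533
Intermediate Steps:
(16/(-15))*(14 + (1 - 4)²) = (16*(-1/15))*(14 + (-3)²) = -16*(14 + 9)/15 = -16/15*23 = -368/15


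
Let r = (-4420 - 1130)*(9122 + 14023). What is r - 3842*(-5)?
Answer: -128435540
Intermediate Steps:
r = -128454750 (r = -5550*23145 = -128454750)
r - 3842*(-5) = -128454750 - 3842*(-5) = -128454750 + 19210 = -128435540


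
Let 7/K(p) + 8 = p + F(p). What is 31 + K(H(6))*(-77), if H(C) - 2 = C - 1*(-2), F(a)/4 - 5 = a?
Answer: 1383/62 ≈ 22.306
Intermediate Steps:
F(a) = 20 + 4*a
H(C) = 4 + C (H(C) = 2 + (C - 1*(-2)) = 2 + (C + 2) = 2 + (2 + C) = 4 + C)
K(p) = 7/(12 + 5*p) (K(p) = 7/(-8 + (p + (20 + 4*p))) = 7/(-8 + (20 + 5*p)) = 7/(12 + 5*p))
31 + K(H(6))*(-77) = 31 + (7/(12 + 5*(4 + 6)))*(-77) = 31 + (7/(12 + 5*10))*(-77) = 31 + (7/(12 + 50))*(-77) = 31 + (7/62)*(-77) = 31 - 539/62 = 1383/62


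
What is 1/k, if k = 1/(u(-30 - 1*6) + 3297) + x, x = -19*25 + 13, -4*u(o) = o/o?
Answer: -13187/6092390 ≈ -0.0021645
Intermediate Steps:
u(o) = -¼ (u(o) = -o/(4*o) = -¼*1 = -¼)
x = -462 (x = -475 + 13 = -462)
k = -6092390/13187 (k = 1/(-¼ + 3297) - 462 = 1/(13187/4) - 462 = 4/13187 - 462 = -6092390/13187 ≈ -462.00)
1/k = 1/(-6092390/13187) = -13187/6092390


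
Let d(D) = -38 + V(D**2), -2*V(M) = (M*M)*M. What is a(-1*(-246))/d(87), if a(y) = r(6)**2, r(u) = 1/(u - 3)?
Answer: -2/3902635809765 ≈ -5.1247e-13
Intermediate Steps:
r(u) = 1/(-3 + u)
V(M) = -M**3/2 (V(M) = -M*M*M/2 = -M**2*M/2 = -M**3/2)
d(D) = -38 - D**6/2
a(y) = 1/9 (a(y) = (1/(-3 + 6))**2 = (1/3)**2 = 1/9)
a(-1*(-246))/d(87) = 1/(9*(-38 - 1/2*87**6)) = 1/(9*(-38 - 1/2*433626201009)) = 1/(9*(-38 - 433626201009/2)) = 1/(9*(-433626201085/2)) = (1/9)*(-2/433626201085) = -2/3902635809765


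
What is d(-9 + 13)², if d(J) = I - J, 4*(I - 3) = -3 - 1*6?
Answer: 169/16 ≈ 10.563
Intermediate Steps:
I = ¾ (I = 3 + (-3 - 1*6)/4 = 3 + (-3 - 6)/4 = 3 + (¼)*(-9) = 3 - 9/4 = ¾ ≈ 0.75000)
d(J) = ¾ - J
d(-9 + 13)² = (¾ - (-9 + 13))² = (¾ - 1*4)² = (¾ - 4)² = (-13/4)² = 169/16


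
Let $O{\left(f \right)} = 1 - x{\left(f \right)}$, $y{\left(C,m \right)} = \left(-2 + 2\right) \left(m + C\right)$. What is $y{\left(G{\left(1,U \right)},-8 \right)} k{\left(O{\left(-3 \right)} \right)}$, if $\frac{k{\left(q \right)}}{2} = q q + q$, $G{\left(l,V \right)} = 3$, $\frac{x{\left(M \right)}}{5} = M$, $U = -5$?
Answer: $0$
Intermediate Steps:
$x{\left(M \right)} = 5 M$
$y{\left(C,m \right)} = 0$ ($y{\left(C,m \right)} = 0 \left(C + m\right) = 0$)
$O{\left(f \right)} = 1 - 5 f$
$k{\left(q \right)} = 2 q + 2 q^{2}$ ($k{\left(q \right)} = 2 \left(q q + q\right) = 2 \left(q^{2} + q\right) = 2 \left(q + q^{2}\right) = 2 q + 2 q^{2}$)
$y{\left(G{\left(1,U \right)},-8 \right)} k{\left(O{\left(-3 \right)} \right)} = 0 \cdot 2 \left(1 - -15\right) \left(1 + \left(1 - -15\right)\right) = 0 \cdot 2 \left(1 + 15\right) \left(1 + \left(1 + 15\right)\right) = 0 \cdot 2 \cdot 16 \left(1 + 16\right) = 0 \cdot 2 \cdot 16 \cdot 17 = 0 \cdot 544 = 0$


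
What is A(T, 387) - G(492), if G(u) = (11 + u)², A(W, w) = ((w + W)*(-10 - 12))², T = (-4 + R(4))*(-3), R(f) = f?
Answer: 72235187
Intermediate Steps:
T = 0 (T = (-4 + 4)*(-3) = 0*(-3) = 0)
A(W, w) = (-22*W - 22*w)² (A(W, w) = ((W + w)*(-22))² = (-22*W - 22*w)²)
A(T, 387) - G(492) = 484*(0 + 387)² - (11 + 492)² = 484*387² - 1*503² = 484*149769 - 1*253009 = 72488196 - 253009 = 72235187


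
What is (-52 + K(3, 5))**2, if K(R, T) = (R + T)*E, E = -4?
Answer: 7056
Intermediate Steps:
K(R, T) = -4*R - 4*T (K(R, T) = (R + T)*(-4) = -4*R - 4*T)
(-52 + K(3, 5))**2 = (-52 + (-4*3 - 4*5))**2 = (-52 + (-12 - 20))**2 = (-52 - 32)**2 = (-84)**2 = 7056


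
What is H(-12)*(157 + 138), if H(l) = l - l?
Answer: 0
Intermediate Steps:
H(l) = 0
H(-12)*(157 + 138) = 0*(157 + 138) = 0*295 = 0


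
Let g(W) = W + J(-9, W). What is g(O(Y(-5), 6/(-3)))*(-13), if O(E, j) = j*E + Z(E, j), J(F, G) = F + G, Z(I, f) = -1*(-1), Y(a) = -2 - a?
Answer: 247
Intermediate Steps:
Z(I, f) = 1
O(E, j) = 1 + E*j (O(E, j) = j*E + 1 = E*j + 1 = 1 + E*j)
g(W) = -9 + 2*W (g(W) = W + (-9 + W) = -9 + 2*W)
g(O(Y(-5), 6/(-3)))*(-13) = (-9 + 2*(1 + (-2 - 1*(-5))*(6/(-3))))*(-13) = (-9 + 2*(1 + (-2 + 5)*(6*(-⅓))))*(-13) = (-9 + 2*(1 + 3*(-2)))*(-13) = (-9 + 2*(1 - 6))*(-13) = (-9 + 2*(-5))*(-13) = (-9 - 10)*(-13) = -19*(-13) = 247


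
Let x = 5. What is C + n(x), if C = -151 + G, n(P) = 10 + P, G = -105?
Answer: -241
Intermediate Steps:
C = -256 (C = -151 - 105 = -256)
C + n(x) = -256 + (10 + 5) = -256 + 15 = -241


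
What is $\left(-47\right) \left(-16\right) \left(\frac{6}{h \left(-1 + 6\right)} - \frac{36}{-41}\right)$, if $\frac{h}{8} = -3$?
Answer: $\frac{127652}{205} \approx 622.69$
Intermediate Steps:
$h = -24$ ($h = 8 \left(-3\right) = -24$)
$\left(-47\right) \left(-16\right) \left(\frac{6}{h \left(-1 + 6\right)} - \frac{36}{-41}\right) = \left(-47\right) \left(-16\right) \left(\frac{6}{\left(-24\right) \left(-1 + 6\right)} - \frac{36}{-41}\right) = 752 \left(\frac{6}{\left(-24\right) 5} - - \frac{36}{41}\right) = 752 \left(\frac{6}{-120} + \frac{36}{41}\right) = 752 \left(6 \left(- \frac{1}{120}\right) + \frac{36}{41}\right) = 752 \left(- \frac{1}{20} + \frac{36}{41}\right) = 752 \cdot \frac{679}{820} = \frac{127652}{205}$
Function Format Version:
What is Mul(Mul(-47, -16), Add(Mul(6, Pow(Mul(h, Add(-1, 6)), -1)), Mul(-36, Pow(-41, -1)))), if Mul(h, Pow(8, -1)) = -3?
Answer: Rational(127652, 205) ≈ 622.69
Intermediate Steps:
h = -24 (h = Mul(8, -3) = -24)
Mul(Mul(-47, -16), Add(Mul(6, Pow(Mul(h, Add(-1, 6)), -1)), Mul(-36, Pow(-41, -1)))) = Mul(Mul(-47, -16), Add(Mul(6, Pow(Mul(-24, Add(-1, 6)), -1)), Mul(-36, Pow(-41, -1)))) = Mul(752, Add(Mul(6, Pow(Mul(-24, 5), -1)), Mul(-36, Rational(-1, 41)))) = Mul(752, Add(Mul(6, Pow(-120, -1)), Rational(36, 41))) = Mul(752, Add(Mul(6, Rational(-1, 120)), Rational(36, 41))) = Mul(752, Add(Rational(-1, 20), Rational(36, 41))) = Mul(752, Rational(679, 820)) = Rational(127652, 205)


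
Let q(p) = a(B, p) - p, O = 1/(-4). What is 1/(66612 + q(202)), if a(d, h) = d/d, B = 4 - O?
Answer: 1/66411 ≈ 1.5058e-5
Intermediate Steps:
O = -¼ ≈ -0.25000
B = 17/4 (B = 4 - 1*(-¼) = 4 + ¼ = 17/4 ≈ 4.2500)
a(d, h) = 1
q(p) = 1 - p
1/(66612 + q(202)) = 1/(66612 + (1 - 1*202)) = 1/(66612 + (1 - 202)) = 1/(66612 - 201) = 1/66411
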